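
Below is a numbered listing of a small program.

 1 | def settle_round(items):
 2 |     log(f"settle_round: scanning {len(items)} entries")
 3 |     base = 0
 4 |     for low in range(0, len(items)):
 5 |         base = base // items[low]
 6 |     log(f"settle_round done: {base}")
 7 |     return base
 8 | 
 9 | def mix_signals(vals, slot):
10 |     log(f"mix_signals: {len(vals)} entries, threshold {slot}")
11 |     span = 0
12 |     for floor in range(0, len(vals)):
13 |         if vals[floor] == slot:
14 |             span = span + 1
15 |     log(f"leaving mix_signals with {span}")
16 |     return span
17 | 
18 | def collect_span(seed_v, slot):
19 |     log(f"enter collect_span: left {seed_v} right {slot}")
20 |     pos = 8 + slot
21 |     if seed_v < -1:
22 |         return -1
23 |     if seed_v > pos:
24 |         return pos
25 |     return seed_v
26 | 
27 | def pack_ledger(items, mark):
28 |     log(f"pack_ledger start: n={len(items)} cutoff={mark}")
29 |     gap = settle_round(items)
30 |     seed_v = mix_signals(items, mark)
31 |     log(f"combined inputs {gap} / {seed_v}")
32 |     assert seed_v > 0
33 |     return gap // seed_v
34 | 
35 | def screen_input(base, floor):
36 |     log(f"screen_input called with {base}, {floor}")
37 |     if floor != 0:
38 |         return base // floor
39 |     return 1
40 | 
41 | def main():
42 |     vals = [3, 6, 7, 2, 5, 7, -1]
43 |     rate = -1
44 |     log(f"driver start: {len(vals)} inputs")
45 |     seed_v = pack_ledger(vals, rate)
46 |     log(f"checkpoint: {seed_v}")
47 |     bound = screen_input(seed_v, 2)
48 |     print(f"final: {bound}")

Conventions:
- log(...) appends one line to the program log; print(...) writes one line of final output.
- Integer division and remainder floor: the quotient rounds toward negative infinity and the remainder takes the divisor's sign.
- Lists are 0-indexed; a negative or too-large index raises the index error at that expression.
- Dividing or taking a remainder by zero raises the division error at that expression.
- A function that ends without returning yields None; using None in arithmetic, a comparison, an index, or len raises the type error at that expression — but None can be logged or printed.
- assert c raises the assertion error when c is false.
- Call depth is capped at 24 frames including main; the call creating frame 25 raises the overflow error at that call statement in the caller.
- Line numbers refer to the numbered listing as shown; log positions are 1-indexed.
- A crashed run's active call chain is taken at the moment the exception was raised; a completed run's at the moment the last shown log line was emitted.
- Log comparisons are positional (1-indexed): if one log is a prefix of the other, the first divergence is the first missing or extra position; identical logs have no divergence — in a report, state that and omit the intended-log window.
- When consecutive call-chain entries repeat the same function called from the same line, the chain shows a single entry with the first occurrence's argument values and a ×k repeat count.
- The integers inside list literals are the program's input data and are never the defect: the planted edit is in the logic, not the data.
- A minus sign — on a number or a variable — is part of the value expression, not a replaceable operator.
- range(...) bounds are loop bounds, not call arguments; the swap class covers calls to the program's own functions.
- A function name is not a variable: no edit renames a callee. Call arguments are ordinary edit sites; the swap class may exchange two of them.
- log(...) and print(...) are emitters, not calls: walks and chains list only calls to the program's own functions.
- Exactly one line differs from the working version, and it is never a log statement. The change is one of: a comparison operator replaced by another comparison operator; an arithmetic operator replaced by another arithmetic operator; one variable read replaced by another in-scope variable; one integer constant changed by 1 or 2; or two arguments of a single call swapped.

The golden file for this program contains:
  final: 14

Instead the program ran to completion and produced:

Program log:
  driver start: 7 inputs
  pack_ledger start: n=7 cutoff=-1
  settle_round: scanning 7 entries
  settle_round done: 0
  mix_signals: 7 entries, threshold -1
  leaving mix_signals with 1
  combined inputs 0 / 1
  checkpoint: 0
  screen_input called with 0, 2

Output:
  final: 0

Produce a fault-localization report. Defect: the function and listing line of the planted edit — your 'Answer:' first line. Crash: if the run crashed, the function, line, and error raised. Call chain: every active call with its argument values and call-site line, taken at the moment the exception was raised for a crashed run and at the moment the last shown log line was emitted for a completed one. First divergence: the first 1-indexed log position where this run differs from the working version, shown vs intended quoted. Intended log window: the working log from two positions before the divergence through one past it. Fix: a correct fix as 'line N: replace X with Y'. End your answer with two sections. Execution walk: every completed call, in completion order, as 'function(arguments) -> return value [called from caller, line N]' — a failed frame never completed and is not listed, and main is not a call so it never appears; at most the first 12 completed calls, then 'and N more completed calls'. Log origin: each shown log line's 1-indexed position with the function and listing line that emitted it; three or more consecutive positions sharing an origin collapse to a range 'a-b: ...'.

Answer: the defect is in settle_round at line 5.
Key observation: The earliest visible damage is log position 4 — 'settle_round done: 0' rather than the intended 'settle_round done: 29'.
Call chain: main -> screen_input(0, 2) (called at line 47).
First divergence: position 4 — shown 'settle_round done: 0', intended 'settle_round done: 29'.
Intended log window:
  2: pack_ledger start: n=7 cutoff=-1
  3: settle_round: scanning 7 entries
  4: settle_round done: 29
  5: mix_signals: 7 entries, threshold -1
Execution walk:
  settle_round([3, 6, 7, 2, 5, 7, -1]) -> 0  [called from pack_ledger, line 29]
  mix_signals([3, 6, 7, 2, 5, 7, -1], -1) -> 1  [called from pack_ledger, line 30]
  pack_ledger([3, 6, 7, 2, 5, 7, -1], -1) -> 0  [called from main, line 45]
  screen_input(0, 2) -> 0  [called from main, line 47]
Log origins:
  1: logged in main at line 44
  2: logged in pack_ledger at line 28
  3: logged in settle_round at line 2
  4: logged in settle_round at line 6
  5: logged in mix_signals at line 10
  6: logged in mix_signals at line 15
  7: logged in pack_ledger at line 31
  8: logged in main at line 46
  9: logged in screen_input at line 36
A correct fix: line 5: replace `//` with `+`.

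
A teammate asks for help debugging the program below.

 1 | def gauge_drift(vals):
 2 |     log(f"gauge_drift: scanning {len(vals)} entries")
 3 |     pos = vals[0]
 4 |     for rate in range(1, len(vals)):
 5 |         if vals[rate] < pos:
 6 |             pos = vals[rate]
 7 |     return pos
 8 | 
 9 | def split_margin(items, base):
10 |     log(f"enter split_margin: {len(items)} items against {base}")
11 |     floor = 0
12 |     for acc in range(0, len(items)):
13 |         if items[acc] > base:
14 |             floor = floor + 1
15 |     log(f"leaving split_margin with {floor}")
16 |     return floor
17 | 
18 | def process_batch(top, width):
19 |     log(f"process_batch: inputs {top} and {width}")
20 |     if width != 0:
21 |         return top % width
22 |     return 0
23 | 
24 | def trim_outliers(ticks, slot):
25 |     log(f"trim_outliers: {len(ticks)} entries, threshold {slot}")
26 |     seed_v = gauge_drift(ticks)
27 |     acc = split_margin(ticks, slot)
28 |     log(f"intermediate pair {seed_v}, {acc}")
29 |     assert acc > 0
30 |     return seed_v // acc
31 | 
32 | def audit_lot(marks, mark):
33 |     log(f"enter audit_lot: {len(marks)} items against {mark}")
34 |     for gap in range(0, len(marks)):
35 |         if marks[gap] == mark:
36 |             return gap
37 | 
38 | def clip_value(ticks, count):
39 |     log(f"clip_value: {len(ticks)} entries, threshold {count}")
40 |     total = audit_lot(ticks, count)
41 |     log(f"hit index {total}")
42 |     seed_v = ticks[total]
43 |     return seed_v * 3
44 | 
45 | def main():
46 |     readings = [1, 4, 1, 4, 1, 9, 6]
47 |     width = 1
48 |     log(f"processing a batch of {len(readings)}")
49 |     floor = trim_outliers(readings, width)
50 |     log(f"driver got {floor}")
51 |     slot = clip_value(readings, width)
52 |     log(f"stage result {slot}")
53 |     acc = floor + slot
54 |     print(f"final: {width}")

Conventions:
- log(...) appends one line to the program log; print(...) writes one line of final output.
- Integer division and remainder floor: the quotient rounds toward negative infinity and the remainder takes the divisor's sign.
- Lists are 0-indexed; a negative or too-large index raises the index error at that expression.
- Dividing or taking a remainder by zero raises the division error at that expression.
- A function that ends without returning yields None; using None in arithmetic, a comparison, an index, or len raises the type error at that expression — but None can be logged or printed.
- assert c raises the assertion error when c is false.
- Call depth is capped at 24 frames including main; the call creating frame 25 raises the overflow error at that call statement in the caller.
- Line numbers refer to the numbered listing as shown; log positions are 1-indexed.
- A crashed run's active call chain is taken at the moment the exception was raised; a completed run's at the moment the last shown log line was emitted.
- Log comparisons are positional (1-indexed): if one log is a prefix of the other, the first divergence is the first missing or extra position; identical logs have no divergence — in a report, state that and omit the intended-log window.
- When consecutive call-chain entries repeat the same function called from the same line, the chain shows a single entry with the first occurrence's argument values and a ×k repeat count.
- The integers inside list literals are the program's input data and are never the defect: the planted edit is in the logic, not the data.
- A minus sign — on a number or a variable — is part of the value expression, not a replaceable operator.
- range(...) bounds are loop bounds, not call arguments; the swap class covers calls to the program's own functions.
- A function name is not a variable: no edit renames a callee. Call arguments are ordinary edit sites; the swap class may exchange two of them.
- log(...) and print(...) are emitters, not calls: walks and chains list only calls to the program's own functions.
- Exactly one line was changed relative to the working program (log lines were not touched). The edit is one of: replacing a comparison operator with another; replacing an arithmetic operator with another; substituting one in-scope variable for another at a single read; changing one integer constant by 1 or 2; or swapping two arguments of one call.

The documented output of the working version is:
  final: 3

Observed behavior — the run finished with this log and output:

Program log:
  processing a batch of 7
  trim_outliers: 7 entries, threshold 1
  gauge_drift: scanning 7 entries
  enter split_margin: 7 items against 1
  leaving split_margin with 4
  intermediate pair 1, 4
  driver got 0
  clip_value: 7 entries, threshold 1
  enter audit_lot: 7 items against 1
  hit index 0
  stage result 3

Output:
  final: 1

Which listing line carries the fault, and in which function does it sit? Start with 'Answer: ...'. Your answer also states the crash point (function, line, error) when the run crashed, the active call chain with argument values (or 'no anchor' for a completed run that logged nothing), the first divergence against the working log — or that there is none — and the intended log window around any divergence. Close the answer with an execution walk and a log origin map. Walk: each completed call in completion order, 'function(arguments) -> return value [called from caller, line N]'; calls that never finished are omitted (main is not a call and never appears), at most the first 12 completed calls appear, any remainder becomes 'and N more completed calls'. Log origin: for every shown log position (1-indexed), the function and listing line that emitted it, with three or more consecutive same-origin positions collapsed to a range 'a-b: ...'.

Answer: the defect is in main at line 54.
The tell: Log streams are identical — the defect surfaces only in the printed output.
Call chain: main.
First divergence: there is none — every log position agrees.
Execution walk:
  gauge_drift([1, 4, 1, 4, 1, 9, 6]) -> 1  [called from trim_outliers, line 26]
  split_margin([1, 4, 1, 4, 1, 9, 6], 1) -> 4  [called from trim_outliers, line 27]
  trim_outliers([1, 4, 1, 4, 1, 9, 6], 1) -> 0  [called from main, line 49]
  audit_lot([1, 4, 1, 4, 1, 9, 6], 1) -> 0  [called from clip_value, line 40]
  clip_value([1, 4, 1, 4, 1, 9, 6], 1) -> 3  [called from main, line 51]
Origin of each log line:
  1: logged in main at line 48
  2: logged in trim_outliers at line 25
  3: logged in gauge_drift at line 2
  4: logged in split_margin at line 10
  5: logged in split_margin at line 15
  6: logged in trim_outliers at line 28
  7: logged in main at line 50
  8: logged in clip_value at line 39
  9: logged in audit_lot at line 33
  10: logged in clip_value at line 41
  11: logged in main at line 52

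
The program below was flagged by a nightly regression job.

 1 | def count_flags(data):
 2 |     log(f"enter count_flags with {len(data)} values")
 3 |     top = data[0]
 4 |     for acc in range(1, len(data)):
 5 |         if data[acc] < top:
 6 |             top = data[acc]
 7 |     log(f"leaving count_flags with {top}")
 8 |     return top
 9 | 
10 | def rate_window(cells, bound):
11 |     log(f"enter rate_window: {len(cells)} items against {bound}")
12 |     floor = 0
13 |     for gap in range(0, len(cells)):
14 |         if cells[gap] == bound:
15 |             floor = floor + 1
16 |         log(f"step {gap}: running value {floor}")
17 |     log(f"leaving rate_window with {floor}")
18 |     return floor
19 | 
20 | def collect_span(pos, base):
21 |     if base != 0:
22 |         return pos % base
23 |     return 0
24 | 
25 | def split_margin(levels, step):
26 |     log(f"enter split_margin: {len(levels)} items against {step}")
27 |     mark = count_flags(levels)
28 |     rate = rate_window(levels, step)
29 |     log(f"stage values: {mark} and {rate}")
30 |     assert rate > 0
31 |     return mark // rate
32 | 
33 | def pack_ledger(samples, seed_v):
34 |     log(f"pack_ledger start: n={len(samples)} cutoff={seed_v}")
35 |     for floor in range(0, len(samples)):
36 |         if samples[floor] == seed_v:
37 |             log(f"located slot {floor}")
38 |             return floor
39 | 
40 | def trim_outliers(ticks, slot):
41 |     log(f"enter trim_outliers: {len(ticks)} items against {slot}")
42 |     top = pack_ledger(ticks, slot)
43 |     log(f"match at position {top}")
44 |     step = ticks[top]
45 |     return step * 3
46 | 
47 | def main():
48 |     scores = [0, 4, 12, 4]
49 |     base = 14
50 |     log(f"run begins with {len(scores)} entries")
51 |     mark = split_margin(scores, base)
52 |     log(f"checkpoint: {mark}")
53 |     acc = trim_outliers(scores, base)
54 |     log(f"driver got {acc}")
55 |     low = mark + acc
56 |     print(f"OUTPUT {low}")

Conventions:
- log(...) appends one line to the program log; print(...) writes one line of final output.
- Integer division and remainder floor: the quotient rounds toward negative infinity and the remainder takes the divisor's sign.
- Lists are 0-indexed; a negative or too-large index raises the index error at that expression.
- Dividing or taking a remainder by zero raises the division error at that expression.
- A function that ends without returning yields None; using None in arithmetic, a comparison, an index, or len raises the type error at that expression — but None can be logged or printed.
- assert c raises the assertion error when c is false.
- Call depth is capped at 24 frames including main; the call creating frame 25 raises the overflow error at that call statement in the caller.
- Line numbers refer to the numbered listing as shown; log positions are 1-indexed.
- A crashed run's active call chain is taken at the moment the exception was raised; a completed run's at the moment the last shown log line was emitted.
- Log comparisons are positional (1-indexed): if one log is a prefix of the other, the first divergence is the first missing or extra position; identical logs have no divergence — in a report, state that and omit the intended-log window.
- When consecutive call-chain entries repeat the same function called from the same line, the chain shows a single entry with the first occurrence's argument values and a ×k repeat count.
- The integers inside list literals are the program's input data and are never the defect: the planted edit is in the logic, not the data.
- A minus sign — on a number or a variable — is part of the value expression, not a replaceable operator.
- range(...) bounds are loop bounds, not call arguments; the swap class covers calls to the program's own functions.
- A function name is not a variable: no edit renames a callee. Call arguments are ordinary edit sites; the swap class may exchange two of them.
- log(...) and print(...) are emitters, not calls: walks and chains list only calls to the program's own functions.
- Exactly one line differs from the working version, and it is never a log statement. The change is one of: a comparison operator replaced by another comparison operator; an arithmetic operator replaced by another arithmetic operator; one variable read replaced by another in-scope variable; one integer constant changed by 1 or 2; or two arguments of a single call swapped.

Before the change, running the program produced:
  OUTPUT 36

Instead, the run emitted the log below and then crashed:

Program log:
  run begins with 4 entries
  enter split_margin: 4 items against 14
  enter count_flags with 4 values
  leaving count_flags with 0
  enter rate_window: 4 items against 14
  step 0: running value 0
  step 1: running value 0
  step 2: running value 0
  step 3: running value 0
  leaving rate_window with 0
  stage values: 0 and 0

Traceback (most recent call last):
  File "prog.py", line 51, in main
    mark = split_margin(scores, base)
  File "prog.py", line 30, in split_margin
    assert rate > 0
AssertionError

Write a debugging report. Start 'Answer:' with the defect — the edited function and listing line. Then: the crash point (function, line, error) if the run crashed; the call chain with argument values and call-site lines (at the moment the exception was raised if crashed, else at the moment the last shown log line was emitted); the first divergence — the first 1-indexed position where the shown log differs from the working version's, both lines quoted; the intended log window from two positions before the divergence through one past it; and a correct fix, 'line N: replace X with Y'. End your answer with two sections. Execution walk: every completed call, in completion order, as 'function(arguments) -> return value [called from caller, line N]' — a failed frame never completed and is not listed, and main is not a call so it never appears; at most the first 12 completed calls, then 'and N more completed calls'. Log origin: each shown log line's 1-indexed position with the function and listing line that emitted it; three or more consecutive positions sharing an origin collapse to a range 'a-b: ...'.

Answer: the defect is in main at line 49.
Core observation: Log line 2 is where behavior first shows: 'enter split_margin: 4 items against 14' appears instead of 'enter split_margin: 4 items against 12'.
Crash: split_margin, line 30, AssertionError.
Call chain: main -> split_margin([0, 4, 12, 4], 14) (called at line 51).
First divergence: at position 2 the run shows 'enter split_margin: 4 items against 14' where the working version logs 'enter split_margin: 4 items against 12'.
Intended log window:
  1: run begins with 4 entries
  2: enter split_margin: 4 items against 12
  3: enter count_flags with 4 values
Execution walk:
  count_flags([0, 4, 12, 4]) -> 0  [called from split_margin, line 27]
  rate_window([0, 4, 12, 4], 14) -> 0  [called from split_margin, line 28]
Log origin:
  1: logged in main at line 50
  2: logged in split_margin at line 26
  3: logged in count_flags at line 2
  4: logged in count_flags at line 7
  5: logged in rate_window at line 11
  6-9: logged in rate_window at line 16
  10: logged in rate_window at line 17
  11: logged in split_margin at line 29
A correct fix: line 49: replace `14` with `12`.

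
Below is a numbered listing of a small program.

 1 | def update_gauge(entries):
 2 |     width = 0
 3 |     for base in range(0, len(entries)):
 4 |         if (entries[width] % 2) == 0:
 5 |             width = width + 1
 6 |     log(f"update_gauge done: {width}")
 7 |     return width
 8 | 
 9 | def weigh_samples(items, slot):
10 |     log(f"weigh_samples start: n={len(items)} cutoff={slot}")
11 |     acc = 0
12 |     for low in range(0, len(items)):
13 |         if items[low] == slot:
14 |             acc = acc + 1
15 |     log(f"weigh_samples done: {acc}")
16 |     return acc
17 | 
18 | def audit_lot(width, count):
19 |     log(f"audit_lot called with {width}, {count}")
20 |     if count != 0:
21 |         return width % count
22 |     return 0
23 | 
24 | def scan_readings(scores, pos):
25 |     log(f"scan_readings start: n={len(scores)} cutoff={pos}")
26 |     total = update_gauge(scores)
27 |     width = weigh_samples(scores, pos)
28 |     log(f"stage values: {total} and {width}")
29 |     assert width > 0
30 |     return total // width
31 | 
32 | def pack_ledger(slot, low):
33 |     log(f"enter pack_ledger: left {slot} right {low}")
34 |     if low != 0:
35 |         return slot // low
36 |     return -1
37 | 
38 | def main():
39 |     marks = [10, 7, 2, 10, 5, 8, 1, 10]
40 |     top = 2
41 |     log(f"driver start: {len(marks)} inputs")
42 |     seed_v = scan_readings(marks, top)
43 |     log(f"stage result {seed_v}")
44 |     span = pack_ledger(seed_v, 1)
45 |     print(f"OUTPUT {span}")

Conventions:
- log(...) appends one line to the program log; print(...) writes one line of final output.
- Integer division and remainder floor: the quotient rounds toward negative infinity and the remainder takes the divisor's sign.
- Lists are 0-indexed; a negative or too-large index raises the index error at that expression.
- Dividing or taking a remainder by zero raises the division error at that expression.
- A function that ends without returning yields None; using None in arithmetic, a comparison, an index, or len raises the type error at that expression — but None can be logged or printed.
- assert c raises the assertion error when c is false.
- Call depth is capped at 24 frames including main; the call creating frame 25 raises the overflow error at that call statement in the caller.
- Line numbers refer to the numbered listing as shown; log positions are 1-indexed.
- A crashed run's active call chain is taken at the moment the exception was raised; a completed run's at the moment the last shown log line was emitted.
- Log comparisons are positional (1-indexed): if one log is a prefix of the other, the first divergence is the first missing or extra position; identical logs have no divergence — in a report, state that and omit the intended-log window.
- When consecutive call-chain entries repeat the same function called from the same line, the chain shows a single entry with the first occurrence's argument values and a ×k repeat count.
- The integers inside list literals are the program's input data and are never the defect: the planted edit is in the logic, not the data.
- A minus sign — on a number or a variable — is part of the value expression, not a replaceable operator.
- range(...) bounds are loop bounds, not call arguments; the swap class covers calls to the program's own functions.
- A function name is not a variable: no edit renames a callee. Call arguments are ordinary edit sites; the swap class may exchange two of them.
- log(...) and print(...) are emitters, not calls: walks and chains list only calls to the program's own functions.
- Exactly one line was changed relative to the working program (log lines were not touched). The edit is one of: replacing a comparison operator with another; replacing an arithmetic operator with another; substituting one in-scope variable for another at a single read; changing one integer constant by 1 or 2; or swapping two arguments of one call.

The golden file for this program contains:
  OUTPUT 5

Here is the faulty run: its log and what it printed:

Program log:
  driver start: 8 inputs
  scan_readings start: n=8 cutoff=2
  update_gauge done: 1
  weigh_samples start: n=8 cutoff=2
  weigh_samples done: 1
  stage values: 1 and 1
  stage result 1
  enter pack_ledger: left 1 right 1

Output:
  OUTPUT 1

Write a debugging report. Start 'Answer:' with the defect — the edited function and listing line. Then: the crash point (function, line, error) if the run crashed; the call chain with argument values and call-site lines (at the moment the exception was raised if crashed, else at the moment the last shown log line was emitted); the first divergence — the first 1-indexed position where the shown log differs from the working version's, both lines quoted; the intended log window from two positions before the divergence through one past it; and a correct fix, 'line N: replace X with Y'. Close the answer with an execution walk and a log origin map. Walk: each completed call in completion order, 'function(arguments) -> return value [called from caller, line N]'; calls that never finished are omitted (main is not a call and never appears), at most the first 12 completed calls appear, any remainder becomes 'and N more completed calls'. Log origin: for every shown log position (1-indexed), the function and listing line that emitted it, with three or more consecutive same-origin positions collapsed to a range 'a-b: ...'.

Answer: the defect is in update_gauge at line 4.
Key observation: Everything matches until log position 3, which reads 'update_gauge done: 1' in place of 'update_gauge done: 5'.
Call chain: main -> pack_ledger(1, 1) (called at line 44).
First divergence: at position 3 the run shows 'update_gauge done: 1' where the working version logs 'update_gauge done: 5'.
Intended log window:
  1: driver start: 8 inputs
  2: scan_readings start: n=8 cutoff=2
  3: update_gauge done: 5
  4: weigh_samples start: n=8 cutoff=2
Execution walk:
  update_gauge([10, 7, 2, 10, 5, 8, 1, 10]) -> 1  [called from scan_readings, line 26]
  weigh_samples([10, 7, 2, 10, 5, 8, 1, 10], 2) -> 1  [called from scan_readings, line 27]
  scan_readings([10, 7, 2, 10, 5, 8, 1, 10], 2) -> 1  [called from main, line 42]
  pack_ledger(1, 1) -> 1  [called from main, line 44]
Log line origins:
  1 — main, line 41
  2 — scan_readings, line 25
  3 — update_gauge, line 6
  4 — weigh_samples, line 10
  5 — weigh_samples, line 15
  6 — scan_readings, line 28
  7 — main, line 43
  8 — pack_ledger, line 33
A correct fix: line 4: replace `width` with `base`.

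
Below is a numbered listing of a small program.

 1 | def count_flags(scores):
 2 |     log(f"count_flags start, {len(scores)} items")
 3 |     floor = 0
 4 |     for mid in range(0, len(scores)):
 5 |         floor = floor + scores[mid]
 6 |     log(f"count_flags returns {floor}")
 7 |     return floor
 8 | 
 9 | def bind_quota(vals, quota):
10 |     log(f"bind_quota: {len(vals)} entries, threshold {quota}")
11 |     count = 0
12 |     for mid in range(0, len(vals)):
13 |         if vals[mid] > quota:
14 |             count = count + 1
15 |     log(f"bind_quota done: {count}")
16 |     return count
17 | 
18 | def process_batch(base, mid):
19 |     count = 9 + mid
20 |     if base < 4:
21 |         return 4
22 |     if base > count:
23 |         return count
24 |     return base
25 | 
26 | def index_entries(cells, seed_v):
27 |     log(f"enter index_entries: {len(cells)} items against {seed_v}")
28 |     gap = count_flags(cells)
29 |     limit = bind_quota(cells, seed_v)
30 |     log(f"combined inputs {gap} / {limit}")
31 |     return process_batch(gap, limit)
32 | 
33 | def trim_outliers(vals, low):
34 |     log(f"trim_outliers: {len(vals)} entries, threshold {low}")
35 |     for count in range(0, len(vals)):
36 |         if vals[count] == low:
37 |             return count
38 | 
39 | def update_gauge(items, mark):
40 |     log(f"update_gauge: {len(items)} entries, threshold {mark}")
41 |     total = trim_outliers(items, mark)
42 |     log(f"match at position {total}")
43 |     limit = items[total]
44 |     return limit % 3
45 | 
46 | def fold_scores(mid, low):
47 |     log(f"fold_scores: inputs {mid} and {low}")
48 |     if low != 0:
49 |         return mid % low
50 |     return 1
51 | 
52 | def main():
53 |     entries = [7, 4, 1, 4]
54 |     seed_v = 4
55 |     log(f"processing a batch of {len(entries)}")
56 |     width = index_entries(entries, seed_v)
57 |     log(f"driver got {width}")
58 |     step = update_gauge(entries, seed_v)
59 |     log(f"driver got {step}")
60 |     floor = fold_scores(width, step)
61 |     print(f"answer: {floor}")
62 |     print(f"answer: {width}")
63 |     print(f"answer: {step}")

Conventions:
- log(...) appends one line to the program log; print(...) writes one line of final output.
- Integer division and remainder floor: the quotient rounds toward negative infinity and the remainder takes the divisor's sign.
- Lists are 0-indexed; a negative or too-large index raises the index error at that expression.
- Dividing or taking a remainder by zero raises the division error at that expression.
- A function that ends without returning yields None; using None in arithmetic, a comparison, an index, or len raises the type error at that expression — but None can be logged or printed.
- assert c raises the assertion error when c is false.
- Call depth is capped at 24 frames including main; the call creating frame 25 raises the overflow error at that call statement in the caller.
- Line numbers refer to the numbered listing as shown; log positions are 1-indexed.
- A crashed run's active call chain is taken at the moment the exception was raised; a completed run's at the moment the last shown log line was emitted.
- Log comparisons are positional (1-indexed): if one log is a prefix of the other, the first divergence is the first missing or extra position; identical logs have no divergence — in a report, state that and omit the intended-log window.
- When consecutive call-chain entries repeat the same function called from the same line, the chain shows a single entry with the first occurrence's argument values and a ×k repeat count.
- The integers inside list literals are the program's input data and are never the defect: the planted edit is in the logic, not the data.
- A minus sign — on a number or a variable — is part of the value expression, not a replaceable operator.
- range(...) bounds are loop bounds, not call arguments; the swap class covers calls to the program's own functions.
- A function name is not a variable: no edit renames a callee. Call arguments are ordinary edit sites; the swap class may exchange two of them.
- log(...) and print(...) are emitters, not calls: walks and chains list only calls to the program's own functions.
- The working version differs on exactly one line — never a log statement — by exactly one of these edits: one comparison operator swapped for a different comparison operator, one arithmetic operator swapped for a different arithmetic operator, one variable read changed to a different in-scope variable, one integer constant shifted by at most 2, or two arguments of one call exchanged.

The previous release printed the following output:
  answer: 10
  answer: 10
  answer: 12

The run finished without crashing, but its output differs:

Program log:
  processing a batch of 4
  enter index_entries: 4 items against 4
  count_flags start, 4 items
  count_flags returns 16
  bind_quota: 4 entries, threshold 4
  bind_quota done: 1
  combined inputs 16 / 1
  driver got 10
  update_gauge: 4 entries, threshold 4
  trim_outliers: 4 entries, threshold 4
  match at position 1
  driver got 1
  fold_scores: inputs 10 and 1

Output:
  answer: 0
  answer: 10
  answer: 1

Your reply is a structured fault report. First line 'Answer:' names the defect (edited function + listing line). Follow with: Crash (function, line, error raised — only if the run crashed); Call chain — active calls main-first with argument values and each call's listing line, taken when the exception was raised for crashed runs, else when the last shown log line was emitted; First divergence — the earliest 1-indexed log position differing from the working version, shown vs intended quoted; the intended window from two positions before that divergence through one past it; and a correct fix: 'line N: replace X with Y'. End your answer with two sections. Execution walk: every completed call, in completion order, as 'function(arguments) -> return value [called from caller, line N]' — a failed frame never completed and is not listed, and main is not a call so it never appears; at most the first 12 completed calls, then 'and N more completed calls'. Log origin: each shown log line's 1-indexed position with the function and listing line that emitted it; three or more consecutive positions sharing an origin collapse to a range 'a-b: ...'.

Answer: the defect is in update_gauge at line 44.
Key observation: Everything matches until log position 12, which reads 'driver got 1' in place of 'driver got 12'.
Call chain: main -> fold_scores(10, 1) (called at line 60).
First divergence: position 12 — the shown line 'driver got 1' should read 'driver got 12'.
Intended log window:
  10: trim_outliers: 4 entries, threshold 4
  11: match at position 1
  12: driver got 12
  13: fold_scores: inputs 10 and 12
Execution walk:
  count_flags([7, 4, 1, 4]) -> 16  [called from index_entries, line 28]
  bind_quota([7, 4, 1, 4], 4) -> 1  [called from index_entries, line 29]
  process_batch(16, 1) -> 10  [called from index_entries, line 31]
  index_entries([7, 4, 1, 4], 4) -> 10  [called from main, line 56]
  trim_outliers([7, 4, 1, 4], 4) -> 1  [called from update_gauge, line 41]
  update_gauge([7, 4, 1, 4], 4) -> 1  [called from main, line 58]
  fold_scores(10, 1) -> 0  [called from main, line 60]
Log line origins:
  1: emitted by main (line 55)
  2: emitted by index_entries (line 27)
  3: emitted by count_flags (line 2)
  4: emitted by count_flags (line 6)
  5: emitted by bind_quota (line 10)
  6: emitted by bind_quota (line 15)
  7: emitted by index_entries (line 30)
  8: emitted by main (line 57)
  9: emitted by update_gauge (line 40)
  10: emitted by trim_outliers (line 34)
  11: emitted by update_gauge (line 42)
  12: emitted by main (line 59)
  13: emitted by fold_scores (line 47)
A correct fix: line 44: replace `%` with `*`.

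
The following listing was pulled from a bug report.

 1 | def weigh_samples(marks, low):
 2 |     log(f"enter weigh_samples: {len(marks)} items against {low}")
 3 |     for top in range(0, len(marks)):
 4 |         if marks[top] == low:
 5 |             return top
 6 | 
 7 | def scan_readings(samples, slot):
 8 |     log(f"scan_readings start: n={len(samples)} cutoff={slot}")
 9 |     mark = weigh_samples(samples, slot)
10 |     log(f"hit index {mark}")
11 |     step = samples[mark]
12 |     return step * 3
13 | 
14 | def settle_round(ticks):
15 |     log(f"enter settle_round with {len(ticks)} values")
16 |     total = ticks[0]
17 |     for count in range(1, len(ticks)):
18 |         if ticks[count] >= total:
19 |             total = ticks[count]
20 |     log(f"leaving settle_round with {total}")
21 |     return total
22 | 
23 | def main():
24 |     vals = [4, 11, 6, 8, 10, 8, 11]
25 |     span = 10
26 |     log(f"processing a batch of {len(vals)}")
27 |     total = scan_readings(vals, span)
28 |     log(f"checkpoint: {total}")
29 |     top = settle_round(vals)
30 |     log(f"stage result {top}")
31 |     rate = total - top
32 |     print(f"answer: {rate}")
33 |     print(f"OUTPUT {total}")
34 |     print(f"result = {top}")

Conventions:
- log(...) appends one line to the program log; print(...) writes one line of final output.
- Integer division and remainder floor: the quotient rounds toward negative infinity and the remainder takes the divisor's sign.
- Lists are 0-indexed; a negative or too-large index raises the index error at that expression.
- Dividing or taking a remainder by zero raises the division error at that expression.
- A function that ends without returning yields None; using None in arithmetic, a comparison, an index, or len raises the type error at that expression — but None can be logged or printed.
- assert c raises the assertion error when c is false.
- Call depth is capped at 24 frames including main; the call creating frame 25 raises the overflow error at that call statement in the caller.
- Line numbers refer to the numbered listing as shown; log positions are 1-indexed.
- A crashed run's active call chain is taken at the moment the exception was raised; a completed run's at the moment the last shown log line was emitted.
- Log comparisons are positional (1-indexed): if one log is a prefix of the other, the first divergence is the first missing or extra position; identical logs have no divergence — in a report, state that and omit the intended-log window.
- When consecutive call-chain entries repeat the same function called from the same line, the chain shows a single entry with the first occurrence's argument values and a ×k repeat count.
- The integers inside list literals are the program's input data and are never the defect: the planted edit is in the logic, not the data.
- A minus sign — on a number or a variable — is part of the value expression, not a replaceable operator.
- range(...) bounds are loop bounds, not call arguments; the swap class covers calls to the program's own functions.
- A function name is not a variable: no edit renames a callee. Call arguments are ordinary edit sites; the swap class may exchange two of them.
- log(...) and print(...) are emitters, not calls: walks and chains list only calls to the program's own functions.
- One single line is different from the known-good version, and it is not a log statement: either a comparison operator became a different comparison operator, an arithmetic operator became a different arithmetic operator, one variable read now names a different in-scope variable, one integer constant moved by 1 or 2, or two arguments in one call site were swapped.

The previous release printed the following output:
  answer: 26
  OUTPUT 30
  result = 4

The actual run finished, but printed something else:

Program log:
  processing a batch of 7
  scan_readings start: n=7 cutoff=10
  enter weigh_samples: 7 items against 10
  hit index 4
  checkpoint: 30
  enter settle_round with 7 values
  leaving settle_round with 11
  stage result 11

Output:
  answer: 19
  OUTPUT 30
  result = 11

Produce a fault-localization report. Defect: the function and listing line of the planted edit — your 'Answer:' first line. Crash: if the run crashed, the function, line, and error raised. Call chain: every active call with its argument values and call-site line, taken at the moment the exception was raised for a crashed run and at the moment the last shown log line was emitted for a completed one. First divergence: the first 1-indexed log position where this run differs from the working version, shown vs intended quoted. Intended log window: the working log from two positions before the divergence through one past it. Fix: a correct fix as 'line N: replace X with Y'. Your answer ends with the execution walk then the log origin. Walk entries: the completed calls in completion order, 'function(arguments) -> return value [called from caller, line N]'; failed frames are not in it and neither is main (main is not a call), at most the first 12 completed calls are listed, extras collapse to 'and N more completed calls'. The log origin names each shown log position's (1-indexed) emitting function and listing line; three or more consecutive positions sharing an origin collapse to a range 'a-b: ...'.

Answer: the defect is in settle_round at line 18.
Core observation: Everything matches until log position 7, which reads 'leaving settle_round with 11' in place of 'leaving settle_round with 4'.
Call chain: main.
First divergence: position 7; shown 'leaving settle_round with 11' vs intended 'leaving settle_round with 4'.
Intended log window:
  5: checkpoint: 30
  6: enter settle_round with 7 values
  7: leaving settle_round with 4
  8: stage result 4
Execution walk:
  weigh_samples([4, 11, 6, 8, 10, 8, 11], 10) -> 4  [called from scan_readings, line 9]
  scan_readings([4, 11, 6, 8, 10, 8, 11], 10) -> 30  [called from main, line 27]
  settle_round([4, 11, 6, 8, 10, 8, 11]) -> 11  [called from main, line 29]
Log origins:
  1: logged in main at line 26
  2: logged in scan_readings at line 8
  3: logged in weigh_samples at line 2
  4: logged in scan_readings at line 10
  5: logged in main at line 28
  6: logged in settle_round at line 15
  7: logged in settle_round at line 20
  8: logged in main at line 30
A correct fix: line 18: replace `>=` with `<`.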